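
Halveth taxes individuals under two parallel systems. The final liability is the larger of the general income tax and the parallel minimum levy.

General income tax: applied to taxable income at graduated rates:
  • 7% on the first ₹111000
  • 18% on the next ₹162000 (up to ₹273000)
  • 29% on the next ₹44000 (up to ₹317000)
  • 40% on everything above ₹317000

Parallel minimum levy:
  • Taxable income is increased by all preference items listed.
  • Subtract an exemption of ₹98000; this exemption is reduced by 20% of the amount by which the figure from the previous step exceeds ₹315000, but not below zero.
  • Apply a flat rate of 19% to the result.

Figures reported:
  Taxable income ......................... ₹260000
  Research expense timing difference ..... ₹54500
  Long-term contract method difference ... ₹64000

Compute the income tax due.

₹55708

General income tax:
  ₹111000 × 7% = ₹7770
  ₹149000 × 18% = ₹26820
  → ₹34590

Parallel minimum levy:
  Adjusted income: ₹260000 + ₹54500 + ₹64000 = ₹378500
  Exemption: ₹98000 − 20% × (₹378500 − ₹315000) = ₹98000 − ₹12700 = ₹85300
  Base: ₹378500 − ₹85300 = ₹293200
  ₹293200 × 19% = ₹55708

₹55708 > ₹34590, so the parallel minimum levy is the binding amount.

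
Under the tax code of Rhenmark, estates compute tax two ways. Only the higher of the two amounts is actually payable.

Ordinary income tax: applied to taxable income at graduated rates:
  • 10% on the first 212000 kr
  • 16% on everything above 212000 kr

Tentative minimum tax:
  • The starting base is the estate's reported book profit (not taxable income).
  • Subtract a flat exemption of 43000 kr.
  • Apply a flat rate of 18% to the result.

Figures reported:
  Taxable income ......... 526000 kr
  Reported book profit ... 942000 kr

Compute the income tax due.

Ordinary income tax:
  212000 kr × 10% = 21200 kr
  314000 kr × 16% = 50240 kr
  → 71440 kr

Tentative minimum tax:
  Base (reported book profit): 942000 kr
  Less exemption 43000 kr → base 899000 kr
  899000 kr × 18% = 161820 kr

161820 kr > 71440 kr, so the tentative minimum tax is the binding amount.

161820 kr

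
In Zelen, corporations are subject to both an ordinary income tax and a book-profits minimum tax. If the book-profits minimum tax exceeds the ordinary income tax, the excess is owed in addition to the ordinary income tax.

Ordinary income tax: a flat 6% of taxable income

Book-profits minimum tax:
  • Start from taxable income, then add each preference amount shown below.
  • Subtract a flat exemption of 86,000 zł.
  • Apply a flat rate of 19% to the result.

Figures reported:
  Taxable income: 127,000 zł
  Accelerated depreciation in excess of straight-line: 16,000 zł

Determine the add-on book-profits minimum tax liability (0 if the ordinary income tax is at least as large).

3,210 zł

Book-profits minimum tax:
  Adjusted income: 127,000 zł + 16,000 zł = 143,000 zł
  Less exemption 86,000 zł → base 57,000 zł
  57,000 zł × 19% = 10,830 zł

Ordinary income tax:
  127,000 zł × 6% = 7,620 zł

Excess of book-profits minimum tax over ordinary income tax: 10,830 zł − 7,620 zł = 3,210 zł.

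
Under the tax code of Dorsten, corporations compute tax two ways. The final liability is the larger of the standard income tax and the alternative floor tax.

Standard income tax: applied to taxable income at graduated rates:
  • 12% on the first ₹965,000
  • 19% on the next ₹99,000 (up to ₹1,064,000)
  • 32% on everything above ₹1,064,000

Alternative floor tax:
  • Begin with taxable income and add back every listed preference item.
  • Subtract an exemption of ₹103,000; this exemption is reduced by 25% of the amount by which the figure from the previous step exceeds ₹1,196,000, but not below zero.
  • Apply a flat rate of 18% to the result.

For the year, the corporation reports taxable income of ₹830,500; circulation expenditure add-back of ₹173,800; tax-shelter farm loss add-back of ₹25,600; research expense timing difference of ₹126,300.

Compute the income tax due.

Standard income tax:
  ₹830,500 × 12% = ₹99,660

Alternative floor tax:
  Adjusted income: ₹830,500 + ₹173,800 + ₹25,600 + ₹126,300 = ₹1,156,200
  Exemption: ₹1,156,200 ≤ ₹1,196,000, so full ₹103,000 applies
  Base: ₹1,156,200 − ₹103,000 = ₹1,053,200
  ₹1,053,200 × 18% = ₹189,576

₹189,576 > ₹99,660, so the alternative floor tax is the binding amount.

₹189,576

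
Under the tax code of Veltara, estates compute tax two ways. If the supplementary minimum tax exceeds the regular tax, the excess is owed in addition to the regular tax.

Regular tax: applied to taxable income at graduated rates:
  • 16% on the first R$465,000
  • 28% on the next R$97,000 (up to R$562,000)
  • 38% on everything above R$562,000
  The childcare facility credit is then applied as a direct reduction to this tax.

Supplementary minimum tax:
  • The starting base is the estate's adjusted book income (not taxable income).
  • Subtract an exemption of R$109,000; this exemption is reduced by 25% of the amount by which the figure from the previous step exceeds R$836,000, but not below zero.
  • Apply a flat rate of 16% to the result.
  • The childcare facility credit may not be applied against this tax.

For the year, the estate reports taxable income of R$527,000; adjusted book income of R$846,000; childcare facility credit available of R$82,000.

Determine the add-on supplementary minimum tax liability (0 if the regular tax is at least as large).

Regular tax:
  R$465,000 × 16% = R$74,400
  R$62,000 × 28% = R$17,360
  → R$91,760
  Less childcare facility credit R$82,000 → R$9,760

Supplementary minimum tax:
  Base (adjusted book income): R$846,000
  Exemption: R$109,000 − 25% × (R$846,000 − R$836,000) = R$109,000 − R$2,500 = R$106,500
  Base: R$846,000 − R$106,500 = R$739,500
  R$739,500 × 16% = R$118,320

Excess of supplementary minimum tax over regular tax: R$118,320 − R$9,760 = R$108,560.

R$108,560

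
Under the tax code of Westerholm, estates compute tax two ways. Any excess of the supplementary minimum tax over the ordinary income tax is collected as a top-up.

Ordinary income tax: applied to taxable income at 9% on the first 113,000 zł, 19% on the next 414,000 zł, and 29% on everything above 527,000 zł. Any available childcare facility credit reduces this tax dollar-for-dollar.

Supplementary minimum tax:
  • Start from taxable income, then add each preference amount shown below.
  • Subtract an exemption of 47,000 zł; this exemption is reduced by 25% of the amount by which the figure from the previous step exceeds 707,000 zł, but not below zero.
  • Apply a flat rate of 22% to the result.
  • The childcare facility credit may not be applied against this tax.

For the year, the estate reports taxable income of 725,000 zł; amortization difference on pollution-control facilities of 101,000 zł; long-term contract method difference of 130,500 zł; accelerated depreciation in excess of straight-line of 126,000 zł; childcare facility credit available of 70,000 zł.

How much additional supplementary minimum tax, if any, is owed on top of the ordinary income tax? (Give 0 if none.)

Ordinary income tax:
  113,000 zł × 9% = 10,170 zł
  414,000 zł × 19% = 78,660 zł
  198,000 zł × 29% = 57,420 zł
  → 146,250 zł
  Less childcare facility credit 70,000 zł → 76,250 zł

Supplementary minimum tax:
  Adjusted income: 725,000 zł + 101,000 zł + 130,500 zł + 126,000 zł = 1,082,500 zł
  Exemption: 25% × (1,082,500 zł − 707,000 zł) = 93,875 zł ≥ 47,000 zł, so the exemption is fully phased out
  Base: 1,082,500 zł − 0 zł = 1,082,500 zł
  1,082,500 zł × 22% = 238,150 zł

Excess of supplementary minimum tax over ordinary income tax: 238,150 zł − 76,250 zł = 161,900 zł.

161,900 zł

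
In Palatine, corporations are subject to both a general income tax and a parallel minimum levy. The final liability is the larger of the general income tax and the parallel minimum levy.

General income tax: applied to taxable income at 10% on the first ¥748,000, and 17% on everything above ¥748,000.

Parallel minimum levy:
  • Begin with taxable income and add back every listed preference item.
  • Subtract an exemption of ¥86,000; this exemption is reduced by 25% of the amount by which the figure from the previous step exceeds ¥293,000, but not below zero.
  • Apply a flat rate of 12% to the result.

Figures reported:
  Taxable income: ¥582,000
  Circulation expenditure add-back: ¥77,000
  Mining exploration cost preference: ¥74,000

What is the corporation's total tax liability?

Parallel minimum levy:
  Adjusted income: ¥582,000 + ¥77,000 + ¥74,000 = ¥733,000
  Exemption: 25% × (¥733,000 − ¥293,000) = ¥110,000 ≥ ¥86,000, so the exemption is fully phased out
  Base: ¥733,000 − ¥0 = ¥733,000
  ¥733,000 × 12% = ¥87,960

General income tax:
  ¥582,000 × 10% = ¥58,200

¥87,960 > ¥58,200, so the parallel minimum levy is the binding amount.

¥87,960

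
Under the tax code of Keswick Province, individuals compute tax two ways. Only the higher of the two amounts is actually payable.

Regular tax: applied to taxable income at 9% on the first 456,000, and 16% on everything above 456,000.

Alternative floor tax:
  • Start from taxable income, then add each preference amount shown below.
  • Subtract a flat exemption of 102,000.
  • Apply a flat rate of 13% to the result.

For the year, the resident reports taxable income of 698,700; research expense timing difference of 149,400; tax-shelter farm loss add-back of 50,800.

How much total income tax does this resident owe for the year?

103,597

Alternative floor tax:
  Adjusted income: 698,700 + 149,400 + 50,800 = 898,900
  Less exemption 102,000 → base 796,900
  796,900 × 13% = 103,597

Regular tax:
  456,000 × 9% = 41,040
  242,700 × 16% = 38,832
  → 79,872

103,597 > 79,872, so the alternative floor tax is the binding amount.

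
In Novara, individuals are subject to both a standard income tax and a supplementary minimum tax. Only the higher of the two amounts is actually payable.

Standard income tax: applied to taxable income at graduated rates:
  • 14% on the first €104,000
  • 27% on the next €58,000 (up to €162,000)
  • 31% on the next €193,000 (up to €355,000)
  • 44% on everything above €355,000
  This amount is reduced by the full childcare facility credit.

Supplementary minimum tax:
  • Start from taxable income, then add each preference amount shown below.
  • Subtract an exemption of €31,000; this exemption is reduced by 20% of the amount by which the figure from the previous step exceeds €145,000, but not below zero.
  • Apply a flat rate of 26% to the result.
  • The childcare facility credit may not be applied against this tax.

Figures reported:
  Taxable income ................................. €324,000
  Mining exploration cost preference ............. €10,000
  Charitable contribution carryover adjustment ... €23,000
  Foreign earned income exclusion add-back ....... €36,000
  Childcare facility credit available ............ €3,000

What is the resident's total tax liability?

€102,180

Supplementary minimum tax:
  Adjusted income: €324,000 + €10,000 + €23,000 + €36,000 = €393,000
  Exemption: 20% × (€393,000 − €145,000) = €49,600 ≥ €31,000, so the exemption is fully phased out
  Base: €393,000 − €0 = €393,000
  €393,000 × 26% = €102,180

Standard income tax:
  €104,000 × 14% = €14,560
  €58,000 × 27% = €15,660
  €162,000 × 31% = €50,220
  → €80,440
  Less childcare facility credit €3,000 → €77,440

€102,180 > €77,440, so the supplementary minimum tax is the binding amount.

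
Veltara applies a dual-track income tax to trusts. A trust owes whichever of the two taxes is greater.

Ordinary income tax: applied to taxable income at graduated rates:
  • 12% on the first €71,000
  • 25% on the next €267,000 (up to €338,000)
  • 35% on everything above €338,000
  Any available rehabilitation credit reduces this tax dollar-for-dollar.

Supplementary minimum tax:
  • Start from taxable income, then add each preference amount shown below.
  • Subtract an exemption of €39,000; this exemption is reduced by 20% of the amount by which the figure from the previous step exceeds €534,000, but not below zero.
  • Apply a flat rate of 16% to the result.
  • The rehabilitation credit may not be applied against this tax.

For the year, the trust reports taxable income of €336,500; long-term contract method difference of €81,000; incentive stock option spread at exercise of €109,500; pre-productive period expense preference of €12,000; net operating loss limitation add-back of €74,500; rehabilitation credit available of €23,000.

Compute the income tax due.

Ordinary income tax:
  €71,000 × 12% = €8,520
  €265,500 × 25% = €66,375
  → €74,895
  Less rehabilitation credit €23,000 → €51,895

Supplementary minimum tax:
  Adjusted income: €336,500 + €81,000 + €109,500 + €12,000 + €74,500 = €613,500
  Exemption: €39,000 − 20% × (€613,500 − €534,000) = €39,000 − €15,900 = €23,100
  Base: €613,500 − €23,100 = €590,400
  €590,400 × 16% = €94,464

€94,464 > €51,895, so the supplementary minimum tax is the binding amount.

€94,464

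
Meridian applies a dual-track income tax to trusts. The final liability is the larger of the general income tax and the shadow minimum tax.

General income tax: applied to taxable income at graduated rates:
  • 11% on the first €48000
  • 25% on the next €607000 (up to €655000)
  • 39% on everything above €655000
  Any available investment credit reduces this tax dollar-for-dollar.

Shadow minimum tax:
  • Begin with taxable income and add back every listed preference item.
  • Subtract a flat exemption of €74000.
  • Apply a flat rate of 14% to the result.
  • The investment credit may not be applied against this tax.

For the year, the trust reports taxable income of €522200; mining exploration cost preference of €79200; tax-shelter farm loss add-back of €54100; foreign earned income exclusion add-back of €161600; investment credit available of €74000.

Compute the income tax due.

€104034

Shadow minimum tax:
  Adjusted income: €522200 + €79200 + €54100 + €161600 = €817100
  Less exemption €74000 → base €743100
  €743100 × 14% = €104034

General income tax:
  €48000 × 11% = €5280
  €474200 × 25% = €118550
  → €123830
  Less investment credit €74000 → €49830

€104034 > €49830, so the shadow minimum tax is the binding amount.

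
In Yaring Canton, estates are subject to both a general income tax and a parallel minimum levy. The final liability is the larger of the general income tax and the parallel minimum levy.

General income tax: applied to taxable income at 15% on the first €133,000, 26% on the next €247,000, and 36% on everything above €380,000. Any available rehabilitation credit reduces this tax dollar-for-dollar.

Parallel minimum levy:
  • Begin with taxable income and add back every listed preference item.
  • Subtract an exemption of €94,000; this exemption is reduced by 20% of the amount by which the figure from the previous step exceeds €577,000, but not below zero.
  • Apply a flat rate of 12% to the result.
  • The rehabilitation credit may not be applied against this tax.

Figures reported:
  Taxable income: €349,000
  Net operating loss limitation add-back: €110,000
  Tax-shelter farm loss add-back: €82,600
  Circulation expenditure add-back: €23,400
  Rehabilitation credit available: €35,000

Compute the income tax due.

€56,520

General income tax:
  €133,000 × 15% = €19,950
  €216,000 × 26% = €56,160
  → €76,110
  Less rehabilitation credit €35,000 → €41,110

Parallel minimum levy:
  Adjusted income: €349,000 + €110,000 + €82,600 + €23,400 = €565,000
  Exemption: €565,000 ≤ €577,000, so full €94,000 applies
  Base: €565,000 − €94,000 = €471,000
  €471,000 × 12% = €56,520

€56,520 > €41,110, so the parallel minimum levy is the binding amount.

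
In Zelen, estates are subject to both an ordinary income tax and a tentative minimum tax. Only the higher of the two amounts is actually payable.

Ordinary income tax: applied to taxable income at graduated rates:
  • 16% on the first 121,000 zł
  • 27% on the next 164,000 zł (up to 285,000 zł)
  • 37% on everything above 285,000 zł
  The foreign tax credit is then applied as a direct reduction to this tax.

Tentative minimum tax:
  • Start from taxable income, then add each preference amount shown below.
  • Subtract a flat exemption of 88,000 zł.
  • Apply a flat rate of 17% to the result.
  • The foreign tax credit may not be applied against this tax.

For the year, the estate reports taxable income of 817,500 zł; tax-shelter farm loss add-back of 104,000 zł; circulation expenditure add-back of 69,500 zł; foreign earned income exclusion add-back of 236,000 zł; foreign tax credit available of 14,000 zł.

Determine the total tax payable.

Tentative minimum tax:
  Adjusted income: 817,500 zł + 104,000 zł + 69,500 zł + 236,000 zł = 1,227,000 zł
  Less exemption 88,000 zł → base 1,139,000 zł
  1,139,000 zł × 17% = 193,630 zł

Ordinary income tax:
  121,000 zł × 16% = 19,360 zł
  164,000 zł × 27% = 44,280 zł
  532,500 zł × 37% = 197,025 zł
  → 260,665 zł
  Less foreign tax credit 14,000 zł → 246,665 zł

246,665 zł > 193,630 zł, so the ordinary income tax governs.

246,665 zł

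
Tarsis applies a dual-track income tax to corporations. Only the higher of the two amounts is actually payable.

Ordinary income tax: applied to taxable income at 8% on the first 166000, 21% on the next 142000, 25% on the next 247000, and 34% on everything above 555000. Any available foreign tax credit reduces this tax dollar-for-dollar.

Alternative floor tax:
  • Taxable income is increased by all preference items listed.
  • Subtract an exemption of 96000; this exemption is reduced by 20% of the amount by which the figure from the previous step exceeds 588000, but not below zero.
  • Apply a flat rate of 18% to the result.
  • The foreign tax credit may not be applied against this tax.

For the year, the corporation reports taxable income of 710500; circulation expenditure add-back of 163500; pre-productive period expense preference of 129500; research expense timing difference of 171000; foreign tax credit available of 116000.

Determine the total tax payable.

Alternative floor tax:
  Adjusted income: 710500 + 163500 + 129500 + 171000 = 1174500
  Exemption: 20% × (1174500 − 588000) = 117300 ≥ 96000, so the exemption is fully phased out
  Base: 1174500 − 0 = 1174500
  1174500 × 18% = 211410

Ordinary income tax:
  166000 × 8% = 13280
  142000 × 21% = 29820
  247000 × 25% = 61750
  155500 × 34% = 52870
  → 157720
  Less foreign tax credit 116000 → 41720

211410 > 41720, so the alternative floor tax is the binding amount.

211410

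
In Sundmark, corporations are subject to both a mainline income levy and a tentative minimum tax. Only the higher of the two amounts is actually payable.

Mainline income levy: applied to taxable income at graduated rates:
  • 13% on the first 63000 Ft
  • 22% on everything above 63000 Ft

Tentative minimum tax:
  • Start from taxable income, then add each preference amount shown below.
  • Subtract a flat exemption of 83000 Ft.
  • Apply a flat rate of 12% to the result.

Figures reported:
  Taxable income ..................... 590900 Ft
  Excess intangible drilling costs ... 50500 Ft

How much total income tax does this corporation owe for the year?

Tentative minimum tax:
  Adjusted income: 590900 Ft + 50500 Ft = 641400 Ft
  Less exemption 83000 Ft → base 558400 Ft
  558400 Ft × 12% = 67008 Ft

Mainline income levy:
  63000 Ft × 13% = 8190 Ft
  527900 Ft × 22% = 116138 Ft
  → 124328 Ft

124328 Ft > 67008 Ft, so the mainline income levy governs.

124328 Ft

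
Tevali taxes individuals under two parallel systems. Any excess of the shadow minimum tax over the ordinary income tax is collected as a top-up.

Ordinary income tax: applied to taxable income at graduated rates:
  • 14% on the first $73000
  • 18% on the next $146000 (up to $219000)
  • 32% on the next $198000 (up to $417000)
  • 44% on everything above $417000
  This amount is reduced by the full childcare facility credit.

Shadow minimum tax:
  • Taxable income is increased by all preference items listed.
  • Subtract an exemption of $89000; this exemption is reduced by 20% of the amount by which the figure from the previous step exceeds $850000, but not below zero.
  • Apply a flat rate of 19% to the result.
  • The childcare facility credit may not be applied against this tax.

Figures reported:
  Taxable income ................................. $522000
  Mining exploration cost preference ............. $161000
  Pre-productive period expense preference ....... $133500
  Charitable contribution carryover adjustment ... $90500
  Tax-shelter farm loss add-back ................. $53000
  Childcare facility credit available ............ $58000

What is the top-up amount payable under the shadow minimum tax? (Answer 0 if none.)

$81610

Shadow minimum tax:
  Adjusted income: $522000 + $161000 + $133500 + $90500 + $53000 = $960000
  Exemption: $89000 − 20% × ($960000 − $850000) = $89000 − $22000 = $67000
  Base: $960000 − $67000 = $893000
  $893000 × 19% = $169670

Ordinary income tax:
  $73000 × 14% = $10220
  $146000 × 18% = $26280
  $198000 × 32% = $63360
  $105000 × 44% = $46200
  → $146060
  Less childcare facility credit $58000 → $88060

Excess of shadow minimum tax over ordinary income tax: $169670 − $88060 = $81610.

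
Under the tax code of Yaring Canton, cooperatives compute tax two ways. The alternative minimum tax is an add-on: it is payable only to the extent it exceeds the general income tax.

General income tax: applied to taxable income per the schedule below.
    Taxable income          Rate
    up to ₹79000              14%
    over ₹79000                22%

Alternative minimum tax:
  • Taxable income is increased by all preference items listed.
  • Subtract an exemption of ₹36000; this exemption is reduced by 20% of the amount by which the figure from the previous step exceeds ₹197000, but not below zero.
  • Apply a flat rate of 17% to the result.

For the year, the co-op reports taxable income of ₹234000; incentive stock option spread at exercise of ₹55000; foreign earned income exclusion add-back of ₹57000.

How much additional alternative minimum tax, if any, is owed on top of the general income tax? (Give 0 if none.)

₹12606

Alternative minimum tax:
  Adjusted income: ₹234000 + ₹55000 + ₹57000 = ₹346000
  Exemption: ₹36000 − 20% × (₹346000 − ₹197000) = ₹36000 − ₹29800 = ₹6200
  Base: ₹346000 − ₹6200 = ₹339800
  ₹339800 × 17% = ₹57766

General income tax:
  ₹79000 × 14% = ₹11060
  ₹155000 × 22% = ₹34100
  → ₹45160

Excess of alternative minimum tax over general income tax: ₹57766 − ₹45160 = ₹12606.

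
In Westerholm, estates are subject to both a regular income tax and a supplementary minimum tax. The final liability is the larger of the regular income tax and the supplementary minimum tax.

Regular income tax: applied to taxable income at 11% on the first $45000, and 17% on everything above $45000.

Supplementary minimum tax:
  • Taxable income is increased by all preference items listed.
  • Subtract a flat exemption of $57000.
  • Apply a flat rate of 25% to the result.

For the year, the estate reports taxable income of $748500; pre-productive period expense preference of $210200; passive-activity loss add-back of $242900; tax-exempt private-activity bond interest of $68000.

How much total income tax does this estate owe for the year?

Regular income tax:
  $45000 × 11% = $4950
  $703500 × 17% = $119595
  → $124545

Supplementary minimum tax:
  Adjusted income: $748500 + $210200 + $242900 + $68000 = $1269600
  Less exemption $57000 → base $1212600
  $1212600 × 25% = $303150

$303150 > $124545, so the supplementary minimum tax is the binding amount.

$303150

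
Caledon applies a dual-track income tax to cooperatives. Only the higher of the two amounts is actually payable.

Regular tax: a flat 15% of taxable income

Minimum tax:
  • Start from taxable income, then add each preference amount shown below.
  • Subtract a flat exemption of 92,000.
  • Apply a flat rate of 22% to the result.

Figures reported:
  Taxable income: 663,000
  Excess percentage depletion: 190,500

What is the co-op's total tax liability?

Regular tax:
  663,000 × 15% = 99,450

Minimum tax:
  Adjusted income: 663,000 + 190,500 = 853,500
  Less exemption 92,000 → base 761,500
  761,500 × 22% = 167,530

167,530 > 99,450, so the minimum tax is the binding amount.

167,530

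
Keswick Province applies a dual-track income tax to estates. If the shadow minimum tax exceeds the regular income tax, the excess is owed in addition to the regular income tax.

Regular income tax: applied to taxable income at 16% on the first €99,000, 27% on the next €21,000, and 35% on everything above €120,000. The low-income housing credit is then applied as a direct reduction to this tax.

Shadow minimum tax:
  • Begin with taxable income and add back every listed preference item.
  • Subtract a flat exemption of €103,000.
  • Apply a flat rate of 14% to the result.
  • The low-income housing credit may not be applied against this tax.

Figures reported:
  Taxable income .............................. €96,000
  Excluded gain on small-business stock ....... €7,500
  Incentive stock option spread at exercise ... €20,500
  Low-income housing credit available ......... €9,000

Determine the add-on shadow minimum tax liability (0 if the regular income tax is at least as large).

€0

Shadow minimum tax:
  Adjusted income: €96,000 + €7,500 + €20,500 = €124,000
  Less exemption €103,000 → base €21,000
  €21,000 × 14% = €2,940

Regular income tax:
  €96,000 × 16% = €15,360
  Less low-income housing credit €9,000 → €6,360

€2,940 ≤ €6,360, so no add-on is due.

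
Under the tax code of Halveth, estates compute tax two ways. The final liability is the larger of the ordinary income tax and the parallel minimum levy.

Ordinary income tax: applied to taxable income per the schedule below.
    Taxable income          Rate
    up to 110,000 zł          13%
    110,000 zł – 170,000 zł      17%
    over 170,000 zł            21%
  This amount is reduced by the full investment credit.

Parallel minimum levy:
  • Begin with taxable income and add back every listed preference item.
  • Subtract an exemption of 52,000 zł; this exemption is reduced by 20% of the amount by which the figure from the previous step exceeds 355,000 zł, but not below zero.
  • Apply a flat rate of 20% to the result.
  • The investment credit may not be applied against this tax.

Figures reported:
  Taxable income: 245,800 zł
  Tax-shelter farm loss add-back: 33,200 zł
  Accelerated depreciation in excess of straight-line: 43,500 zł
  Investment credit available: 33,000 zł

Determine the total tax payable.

54,100 zł

Ordinary income tax:
  110,000 zł × 13% = 14,300 zł
  60,000 zł × 17% = 10,200 zł
  75,800 zł × 21% = 15,918 zł
  → 40,418 zł
  Less investment credit 33,000 zł → 7,418 zł

Parallel minimum levy:
  Adjusted income: 245,800 zł + 33,200 zł + 43,500 zł = 322,500 zł
  Exemption: 322,500 zł ≤ 355,000 zł, so full 52,000 zł applies
  Base: 322,500 zł − 52,000 zł = 270,500 zł
  270,500 zł × 20% = 54,100 zł

54,100 zł > 7,418 zł, so the parallel minimum levy is the binding amount.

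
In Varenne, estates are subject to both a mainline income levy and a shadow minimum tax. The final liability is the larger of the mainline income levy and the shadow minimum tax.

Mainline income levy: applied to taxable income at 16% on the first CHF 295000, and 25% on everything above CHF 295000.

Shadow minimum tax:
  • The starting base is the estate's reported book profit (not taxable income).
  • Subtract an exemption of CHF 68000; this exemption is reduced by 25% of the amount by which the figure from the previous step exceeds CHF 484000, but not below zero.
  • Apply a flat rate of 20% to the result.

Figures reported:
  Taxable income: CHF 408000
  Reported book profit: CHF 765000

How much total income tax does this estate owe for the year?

Shadow minimum tax:
  Base (reported book profit): CHF 765000
  Exemption: 25% × (CHF 765000 − CHF 484000) = CHF 70250 ≥ CHF 68000, so the exemption is fully phased out
  Base: CHF 765000 − CHF 0 = CHF 765000
  CHF 765000 × 20% = CHF 153000

Mainline income levy:
  CHF 295000 × 16% = CHF 47200
  CHF 113000 × 25% = CHF 28250
  → CHF 75450

CHF 153000 > CHF 75450, so the shadow minimum tax is the binding amount.

CHF 153000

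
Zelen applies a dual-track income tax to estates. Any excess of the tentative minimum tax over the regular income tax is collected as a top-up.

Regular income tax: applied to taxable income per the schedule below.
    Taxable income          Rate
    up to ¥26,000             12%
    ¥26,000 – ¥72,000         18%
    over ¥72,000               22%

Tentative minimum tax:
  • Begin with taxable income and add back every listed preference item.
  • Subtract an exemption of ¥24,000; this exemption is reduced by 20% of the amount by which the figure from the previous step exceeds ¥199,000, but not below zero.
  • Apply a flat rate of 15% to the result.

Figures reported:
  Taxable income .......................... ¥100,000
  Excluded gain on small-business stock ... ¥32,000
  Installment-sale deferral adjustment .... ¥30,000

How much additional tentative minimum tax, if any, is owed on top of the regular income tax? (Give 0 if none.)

Tentative minimum tax:
  Adjusted income: ¥100,000 + ¥32,000 + ¥30,000 = ¥162,000
  Exemption: ¥162,000 ≤ ¥199,000, so full ¥24,000 applies
  Base: ¥162,000 − ¥24,000 = ¥138,000
  ¥138,000 × 15% = ¥20,700

Regular income tax:
  ¥26,000 × 12% = ¥3,120
  ¥46,000 × 18% = ¥8,280
  ¥28,000 × 22% = ¥6,160
  → ¥17,560

Excess of tentative minimum tax over regular income tax: ¥20,700 − ¥17,560 = ¥3,140.

¥3,140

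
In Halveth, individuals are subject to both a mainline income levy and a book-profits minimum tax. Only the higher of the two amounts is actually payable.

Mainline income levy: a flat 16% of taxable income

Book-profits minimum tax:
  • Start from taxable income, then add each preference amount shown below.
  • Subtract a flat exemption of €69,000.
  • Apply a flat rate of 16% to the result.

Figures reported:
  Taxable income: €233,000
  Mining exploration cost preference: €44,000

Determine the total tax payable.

€37,280

Book-profits minimum tax:
  Adjusted income: €233,000 + €44,000 = €277,000
  Less exemption €69,000 → base €208,000
  €208,000 × 16% = €33,280

Mainline income levy:
  €233,000 × 16% = €37,280

€37,280 > €33,280, so the mainline income levy governs.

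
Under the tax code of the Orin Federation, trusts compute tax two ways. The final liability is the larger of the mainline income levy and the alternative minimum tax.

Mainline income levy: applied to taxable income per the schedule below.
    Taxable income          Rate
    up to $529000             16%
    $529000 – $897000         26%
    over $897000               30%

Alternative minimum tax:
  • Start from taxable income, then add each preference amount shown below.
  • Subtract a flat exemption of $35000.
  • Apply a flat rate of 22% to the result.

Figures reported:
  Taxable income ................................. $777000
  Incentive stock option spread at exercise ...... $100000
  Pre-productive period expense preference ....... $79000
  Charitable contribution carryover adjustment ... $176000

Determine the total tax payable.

$241340

Alternative minimum tax:
  Adjusted income: $777000 + $100000 + $79000 + $176000 = $1132000
  Less exemption $35000 → base $1097000
  $1097000 × 22% = $241340

Mainline income levy:
  $529000 × 16% = $84640
  $248000 × 26% = $64480
  → $149120

$241340 > $149120, so the alternative minimum tax is the binding amount.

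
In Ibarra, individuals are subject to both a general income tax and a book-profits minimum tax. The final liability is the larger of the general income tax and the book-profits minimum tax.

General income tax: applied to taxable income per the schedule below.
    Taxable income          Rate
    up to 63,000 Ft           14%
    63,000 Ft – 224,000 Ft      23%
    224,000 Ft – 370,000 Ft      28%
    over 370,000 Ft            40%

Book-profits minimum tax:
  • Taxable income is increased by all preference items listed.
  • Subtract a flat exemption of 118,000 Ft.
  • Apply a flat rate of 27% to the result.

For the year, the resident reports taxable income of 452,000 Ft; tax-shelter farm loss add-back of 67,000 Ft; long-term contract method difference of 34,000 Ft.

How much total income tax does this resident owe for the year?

Book-profits minimum tax:
  Adjusted income: 452,000 Ft + 67,000 Ft + 34,000 Ft = 553,000 Ft
  Less exemption 118,000 Ft → base 435,000 Ft
  435,000 Ft × 27% = 117,450 Ft

General income tax:
  63,000 Ft × 14% = 8,820 Ft
  161,000 Ft × 23% = 37,030 Ft
  146,000 Ft × 28% = 40,880 Ft
  82,000 Ft × 40% = 32,800 Ft
  → 119,530 Ft

119,530 Ft > 117,450 Ft, so the general income tax governs.

119,530 Ft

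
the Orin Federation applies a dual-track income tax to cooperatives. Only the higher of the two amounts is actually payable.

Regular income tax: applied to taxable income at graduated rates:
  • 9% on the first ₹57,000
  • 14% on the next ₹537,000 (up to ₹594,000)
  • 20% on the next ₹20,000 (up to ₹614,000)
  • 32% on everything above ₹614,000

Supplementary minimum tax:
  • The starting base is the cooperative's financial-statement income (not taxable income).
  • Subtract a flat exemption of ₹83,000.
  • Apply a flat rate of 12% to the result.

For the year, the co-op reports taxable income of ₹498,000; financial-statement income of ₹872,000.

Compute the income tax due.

₹94,680

Supplementary minimum tax:
  Base (financial-statement income): ₹872,000
  Less exemption ₹83,000 → base ₹789,000
  ₹789,000 × 12% = ₹94,680

Regular income tax:
  ₹57,000 × 9% = ₹5,130
  ₹441,000 × 14% = ₹61,740
  → ₹66,870

₹94,680 > ₹66,870, so the supplementary minimum tax is the binding amount.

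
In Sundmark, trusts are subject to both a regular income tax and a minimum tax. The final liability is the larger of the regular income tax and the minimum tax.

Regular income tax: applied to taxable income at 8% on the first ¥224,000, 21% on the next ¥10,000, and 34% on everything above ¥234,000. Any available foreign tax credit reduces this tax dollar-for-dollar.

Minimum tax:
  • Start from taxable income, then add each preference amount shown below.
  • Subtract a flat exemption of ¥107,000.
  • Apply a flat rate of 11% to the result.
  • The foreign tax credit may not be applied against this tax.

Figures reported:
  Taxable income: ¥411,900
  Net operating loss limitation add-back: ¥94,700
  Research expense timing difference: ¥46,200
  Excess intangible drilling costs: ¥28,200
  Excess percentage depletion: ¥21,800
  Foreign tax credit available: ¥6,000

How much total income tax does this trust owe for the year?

¥74,506

Regular income tax:
  ¥224,000 × 8% = ¥17,920
  ¥10,000 × 21% = ¥2,100
  ¥177,900 × 34% = ¥60,486
  → ¥80,506
  Less foreign tax credit ¥6,000 → ¥74,506

Minimum tax:
  Adjusted income: ¥411,900 + ¥94,700 + ¥46,200 + ¥28,200 + ¥21,800 = ¥602,800
  Less exemption ¥107,000 → base ¥495,800
  ¥495,800 × 11% = ¥54,538

¥74,506 > ¥54,538, so the regular income tax governs.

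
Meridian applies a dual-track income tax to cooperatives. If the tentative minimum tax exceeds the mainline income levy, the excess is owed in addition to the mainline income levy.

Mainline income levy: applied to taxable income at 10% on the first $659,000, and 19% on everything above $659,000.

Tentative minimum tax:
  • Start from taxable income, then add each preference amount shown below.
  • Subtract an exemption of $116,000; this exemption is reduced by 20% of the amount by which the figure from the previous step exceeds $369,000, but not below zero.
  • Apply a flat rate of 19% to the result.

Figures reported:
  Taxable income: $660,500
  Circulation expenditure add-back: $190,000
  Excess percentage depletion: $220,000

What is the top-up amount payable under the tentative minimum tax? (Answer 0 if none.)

$137,210

Tentative minimum tax:
  Adjusted income: $660,500 + $190,000 + $220,000 = $1,070,500
  Exemption: 20% × ($1,070,500 − $369,000) = $140,300 ≥ $116,000, so the exemption is fully phased out
  Base: $1,070,500 − $0 = $1,070,500
  $1,070,500 × 19% = $203,395

Mainline income levy:
  $659,000 × 10% = $65,900
  $1,500 × 19% = $285
  → $66,185

Excess of tentative minimum tax over mainline income levy: $203,395 − $66,185 = $137,210.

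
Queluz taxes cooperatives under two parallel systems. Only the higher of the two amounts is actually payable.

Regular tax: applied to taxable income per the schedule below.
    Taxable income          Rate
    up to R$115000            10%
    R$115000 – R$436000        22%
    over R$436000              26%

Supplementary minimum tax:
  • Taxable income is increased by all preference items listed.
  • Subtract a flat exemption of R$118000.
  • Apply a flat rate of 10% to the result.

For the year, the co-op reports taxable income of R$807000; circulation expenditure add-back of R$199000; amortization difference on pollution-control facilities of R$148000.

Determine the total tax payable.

Supplementary minimum tax:
  Adjusted income: R$807000 + R$199000 + R$148000 = R$1154000
  Less exemption R$118000 → base R$1036000
  R$1036000 × 10% = R$103600

Regular tax:
  R$115000 × 10% = R$11500
  R$321000 × 22% = R$70620
  R$371000 × 26% = R$96460
  → R$178580

R$178580 > R$103600, so the regular tax governs.

R$178580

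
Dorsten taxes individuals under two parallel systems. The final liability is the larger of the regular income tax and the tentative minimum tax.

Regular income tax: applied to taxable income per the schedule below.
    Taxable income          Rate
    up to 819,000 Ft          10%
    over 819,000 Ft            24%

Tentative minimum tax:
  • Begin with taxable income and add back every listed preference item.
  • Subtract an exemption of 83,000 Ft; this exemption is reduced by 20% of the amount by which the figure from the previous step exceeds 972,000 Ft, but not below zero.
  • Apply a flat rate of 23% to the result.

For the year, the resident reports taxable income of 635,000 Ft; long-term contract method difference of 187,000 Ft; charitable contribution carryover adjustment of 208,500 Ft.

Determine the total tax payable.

220,616 Ft

Regular income tax:
  635,000 Ft × 10% = 63,500 Ft

Tentative minimum tax:
  Adjusted income: 635,000 Ft + 187,000 Ft + 208,500 Ft = 1,030,500 Ft
  Exemption: 83,000 Ft − 20% × (1,030,500 Ft − 972,000 Ft) = 83,000 Ft − 11,700 Ft = 71,300 Ft
  Base: 1,030,500 Ft − 71,300 Ft = 959,200 Ft
  959,200 Ft × 23% = 220,616 Ft

220,616 Ft > 63,500 Ft, so the tentative minimum tax is the binding amount.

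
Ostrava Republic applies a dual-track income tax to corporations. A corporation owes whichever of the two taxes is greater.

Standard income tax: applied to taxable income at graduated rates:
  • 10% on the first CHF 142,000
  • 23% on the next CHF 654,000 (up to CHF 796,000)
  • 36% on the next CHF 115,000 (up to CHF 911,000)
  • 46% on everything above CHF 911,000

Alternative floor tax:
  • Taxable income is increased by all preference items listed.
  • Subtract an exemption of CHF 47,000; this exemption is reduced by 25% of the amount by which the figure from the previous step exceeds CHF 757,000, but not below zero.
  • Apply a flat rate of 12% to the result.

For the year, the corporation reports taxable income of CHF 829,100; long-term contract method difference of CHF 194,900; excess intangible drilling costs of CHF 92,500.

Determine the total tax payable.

CHF 176,536

Alternative floor tax:
  Adjusted income: CHF 829,100 + CHF 194,900 + CHF 92,500 = CHF 1,116,500
  Exemption: 25% × (CHF 1,116,500 − CHF 757,000) = CHF 89,875 ≥ CHF 47,000, so the exemption is fully phased out
  Base: CHF 1,116,500 − CHF 0 = CHF 1,116,500
  CHF 1,116,500 × 12% = CHF 133,980

Standard income tax:
  CHF 142,000 × 10% = CHF 14,200
  CHF 654,000 × 23% = CHF 150,420
  CHF 33,100 × 36% = CHF 11,916
  → CHF 176,536

CHF 176,536 > CHF 133,980, so the standard income tax governs.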